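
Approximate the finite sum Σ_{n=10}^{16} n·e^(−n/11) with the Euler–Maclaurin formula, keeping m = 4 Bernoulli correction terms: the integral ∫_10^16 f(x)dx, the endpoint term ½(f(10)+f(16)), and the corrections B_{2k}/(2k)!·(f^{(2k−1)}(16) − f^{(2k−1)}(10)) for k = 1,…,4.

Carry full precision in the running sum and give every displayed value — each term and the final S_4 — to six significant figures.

Integral: ∫_10^16 x·e^(−x/11) dx = 23.7162.
½[f(10) + f(16)] = ½[4.02890 + 3.73610] = 3.88250.
So far: 27.5987.
Order-1 term: 1/12 · (-0.106139 − 0.0366264) = -0.0118971.
After k=1: 27.5868.
Order-2 term: −1/720 · (0.00298243 − 0.00696204) = 5.52724e-06.
After k=2: 27.5869.
Order-3 term: 1/30240 · (5.65458e-05 − 0.000112573) = -1.85277e-09.
After k=3: 27.5869.
Order-4 term: −1/1209600 · (7.30937e-07 − 1.38520e-06) = 5.40893e-13.

S_4 ≈ 27.5869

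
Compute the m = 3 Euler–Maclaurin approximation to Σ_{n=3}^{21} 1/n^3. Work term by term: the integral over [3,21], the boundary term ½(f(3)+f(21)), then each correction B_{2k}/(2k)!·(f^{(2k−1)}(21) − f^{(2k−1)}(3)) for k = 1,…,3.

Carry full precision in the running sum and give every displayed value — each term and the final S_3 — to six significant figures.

S_3 ≈ 0.0759778

Integral: ∫_3^21 1/x^3 dx = 0.0544218.
½[f(3) + f(21)] = ½[0.0370370 + 0.000107980] = 0.0185725.
Integral + boundary = 0.0729943.
k=1: B_{2}/(2)! × [f^{(1)}(21) − f^{(1)}(3)] = 1/12 × (-1.54257e-05 − (-0.0370370)) = 0.00308513.
Partial sum through k=1: 0.0760794.
k=2: B_{4}/(4)! × [f^{(3)}(21) − f^{(3)}(3)] = −1/720 × (-6.99577e-07 − (-0.0823045)) = -0.000114311.
Partial sum through k=2: 0.0759651.
k=3: B_{6}/(6)! × [f^{(5)}(21) − f^{(5)}(3)] = 1/30240 × (-6.66264e-08 − (-0.384088)) = 1.27013e-05.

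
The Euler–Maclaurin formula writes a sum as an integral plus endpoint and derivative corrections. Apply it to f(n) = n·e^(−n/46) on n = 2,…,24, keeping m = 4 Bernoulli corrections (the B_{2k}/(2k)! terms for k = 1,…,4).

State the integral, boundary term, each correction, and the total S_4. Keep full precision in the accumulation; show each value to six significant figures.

Integral: ∫_2^24 x·e^(−x/46) dx = 203.027.
Endpoint term: (f(2) + f(24))/2 = (1.91491 + 14.2437)/2 = 8.07930.
Running total after boundary: 211.107.
Correction k=1: B_{2}/2! · (f^{(1)}(24) − f^{(1)}(2)) = 1/12 · (0.283842 − 0.915825) = -0.0526653.
After k=1: 211.054.
Correction k=2: B_{4}/4! · (f^{(3)}(24) − f^{(3)}(2)) = −1/720 · (0.000695093 − 0.00133777) = 8.92614e-07.
After k=2: 211.054.
Correction k=3: B_{6}/6! · (f^{(5)}(24) − f^{(5)}(2)) = 1/30240 · (5.93594e-07 − 1.05990e-06) = -1.54200e-11.
After k=3: 211.054.
Correction k=4: B_{8}/8! · (f^{(7)}(24) − f^{(7)}(2)) = −1/1209600 · (4.05810e-10 − 7.03012e-10) = 2.45703e-16.

S_4 ≈ 211.054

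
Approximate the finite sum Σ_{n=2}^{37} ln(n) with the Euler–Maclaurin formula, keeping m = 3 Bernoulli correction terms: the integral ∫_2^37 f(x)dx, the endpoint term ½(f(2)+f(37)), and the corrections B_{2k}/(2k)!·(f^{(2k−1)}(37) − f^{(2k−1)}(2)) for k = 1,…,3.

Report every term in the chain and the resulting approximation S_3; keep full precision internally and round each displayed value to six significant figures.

The integral term ∫_2^37 ln(x) dx = 97.2177.
Boundary: ½(f(2) + f(37)) = ½(0.693147 + 3.61092) = 2.15203.
So far: 99.3697.
Correction k=1: B_{2}/2! · (f^{(1)}(37) − f^{(1)}(2)) = 1/12 · (0.0270270 − 0.500000) = -0.0394144.
Running total after k=1: 99.3303.
Correction k=2: B_{4}/4! · (f^{(3)}(37) − f^{(3)}(2)) = −1/720 · (3.94843e-05 − 0.250000) = 0.000347167.
Running total after k=2: 99.3306.
Correction k=3: B_{6}/6! · (f^{(5)}(37) − f^{(5)}(2)) = 1/30240 · (3.46101e-07 − 0.750000) = -2.48016e-05.

S_3 ≈ 99.3306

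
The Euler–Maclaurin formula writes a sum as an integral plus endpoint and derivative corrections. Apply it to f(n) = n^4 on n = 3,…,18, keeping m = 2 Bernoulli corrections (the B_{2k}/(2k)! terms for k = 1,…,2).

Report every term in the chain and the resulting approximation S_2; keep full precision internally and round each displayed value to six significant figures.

∫_3^18 x^4 dx evaluates to 377865.
Endpoint term: (f(3) + f(18))/2 = (81.0000 + 104976)/2 = 52528.5.
Integral + boundary = 430394.
Order-1 term: 1/12 · (23328.0 − 108.000) = 1935.00.
Partial sum through k=1: 432328.
Order-2 term: −1/720 · (432.000 − 72.0000) = -0.500000.

S_2 ≈ 432328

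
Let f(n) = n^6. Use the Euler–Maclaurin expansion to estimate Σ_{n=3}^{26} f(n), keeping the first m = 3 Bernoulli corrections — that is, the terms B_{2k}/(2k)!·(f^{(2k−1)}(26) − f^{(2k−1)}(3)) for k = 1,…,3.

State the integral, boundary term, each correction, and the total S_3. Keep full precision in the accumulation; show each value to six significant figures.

Integral: ∫_3^26 x^6 dx = 1.14740e+09.
Boundary: ½(f(3) + f(26)) = ½(729.000 + 3.08916e+08) = 1.54458e+08.
Integral + boundary = 1.30186e+09.
Order-1 term: 1/12 · (7.12883e+07 − 1458.00) = 5.94057e+06.
Running total after k=1: 1.30780e+09.
Order-2 term: −1/720 · (2.10912e+06 − 3240.00) = -2924.83.
Running total after k=2: 1.30780e+09.
Order-3 term: 1/30240 · (18720.0 − 2160.00) = 0.547619.

S_3 ≈ 1.30780e+09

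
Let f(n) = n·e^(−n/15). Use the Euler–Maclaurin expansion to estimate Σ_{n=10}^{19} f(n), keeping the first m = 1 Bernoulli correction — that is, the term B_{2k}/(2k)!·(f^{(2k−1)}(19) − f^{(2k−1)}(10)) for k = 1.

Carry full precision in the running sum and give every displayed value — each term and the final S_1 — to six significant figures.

Integral: ∫_10^19 x·e^(−x/15) dx = 48.8291.
Boundary: ½(f(10) + f(19)) = ½(5.13417 + 5.35362) = 5.24389.
Integral + boundary = 54.0730.
Correction k=1: B_{2}/2! · (f^{(1)}(19) − f^{(1)}(10)) = 1/12 · (-0.0751385 − 0.171139) = -0.0205231.

S_1 ≈ 54.0525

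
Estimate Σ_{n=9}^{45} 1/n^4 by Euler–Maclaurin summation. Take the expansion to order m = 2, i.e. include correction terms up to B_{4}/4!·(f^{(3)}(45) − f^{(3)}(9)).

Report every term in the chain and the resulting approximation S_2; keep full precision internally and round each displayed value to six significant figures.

S_2 ≈ 0.000535528

The integral term ∫_9^45 1/x^4 dx = 0.000453589.
Boundary: ½(f(9) + f(45)) = ½(0.000152416 + 2.43865e-07) = 7.63298e-05.
Integral + boundary = 0.000529919.
Correction k=1: B_{2}/2! · (f^{(1)}(45) − f^{(1)}(9)) = 1/12 · (-2.16769e-08 − (-6.77404e-05)) = 5.64322e-06.
Partial sum through k=1: 0.000535562.
Correction k=2: B_{4}/4! · (f^{(3)}(45) − f^{(3)}(9)) = −1/720 · (-3.21139e-10 − (-2.50890e-05)) = -3.48454e-08.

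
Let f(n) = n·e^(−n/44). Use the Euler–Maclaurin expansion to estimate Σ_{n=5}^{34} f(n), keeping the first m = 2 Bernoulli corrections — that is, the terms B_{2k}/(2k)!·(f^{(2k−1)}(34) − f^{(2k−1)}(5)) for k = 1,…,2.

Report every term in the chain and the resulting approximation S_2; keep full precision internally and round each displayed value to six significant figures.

S_2 ≈ 349.699

∫_5^34 x·e^(−x/44) dx evaluates to 339.675.
½[f(5) + f(34)] = ½[4.46291 + 15.6996] = 10.0812.
Integral + boundary = 349.756.
Order-1 term: 1/12 · (0.104944 − 0.791153) = -0.0571841.
After k=1: 349.699.
Order-2 term: −1/720 · (0.000531223 − 0.00133074) = 1.11044e-06.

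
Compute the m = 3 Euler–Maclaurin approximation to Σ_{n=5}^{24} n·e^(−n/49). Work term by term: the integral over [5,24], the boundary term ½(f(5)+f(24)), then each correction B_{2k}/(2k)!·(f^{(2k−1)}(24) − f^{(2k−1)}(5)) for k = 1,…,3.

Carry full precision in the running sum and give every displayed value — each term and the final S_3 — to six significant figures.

S_3 ≈ 207.076

Integral: ∫_5^24 x·e^(−x/49) dx = 197.507.
½[f(5) + f(24)] = ½[4.51496 + 14.7060] = 9.61050.
Running total after boundary: 207.117.
k=1: B_{2}/(2)! × [f^{(1)}(24) − f^{(1)}(5)] = 1/12 × (0.312628 − 0.810851) = -0.0415185.
Running total after k=1: 207.076.
k=2: B_{4}/(4)! × [f^{(3)}(24) − f^{(3)}(5)] = −1/720 × (0.000640621 − 0.00108989) = 6.23990e-07.
Running total after k=2: 207.076.
k=3: B_{6}/(6)! × [f^{(5)}(24) − f^{(5)}(5)] = 1/30240 × (4.79398e-07 − 7.67211e-07) = -9.51764e-12.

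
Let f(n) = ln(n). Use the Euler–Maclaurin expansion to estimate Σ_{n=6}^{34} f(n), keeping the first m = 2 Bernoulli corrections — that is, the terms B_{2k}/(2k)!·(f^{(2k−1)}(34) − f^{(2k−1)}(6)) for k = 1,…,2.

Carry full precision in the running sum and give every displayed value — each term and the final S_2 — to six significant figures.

∫_6^34 ln(x) dx evaluates to 81.1457.
½[f(6) + f(34)] = ½[1.79176 + 3.52636] = 2.65906.
Running total after boundary: 83.8048.
Correction k=1: B_{2}/2! · (f^{(1)}(34) − f^{(1)}(6)) = 1/12 · (0.0294118 − 0.166667) = -0.0114379.
Partial sum through k=1: 83.7933.
Correction k=2: B_{4}/4! · (f^{(3)}(34) − f^{(3)}(6)) = −1/720 · (5.08854e-05 − 0.00925926) = 1.27894e-05.

S_2 ≈ 83.7933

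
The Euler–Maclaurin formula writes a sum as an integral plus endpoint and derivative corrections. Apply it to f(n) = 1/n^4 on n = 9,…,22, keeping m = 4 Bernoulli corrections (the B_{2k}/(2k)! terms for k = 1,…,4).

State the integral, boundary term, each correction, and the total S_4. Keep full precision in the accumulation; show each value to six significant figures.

S_4 ≈ 0.000509831

∫_9^22 1/x^4 dx evaluates to 0.000425943.
Endpoint term: (f(9) + f(22))/2 = (0.000152416 + 4.26883e-06)/2 = 7.83423e-05.
So far: 0.000504285.
k=1: B_{2}/(2)! × [f^{(1)}(22) − f^{(1)}(9)] = 1/12 × (-7.76152e-07 − (-6.77404e-05)) = 5.58035e-06.
Partial sum through k=1: 0.000509865.
k=2: B_{4}/(4)! × [f^{(3)}(22) − f^{(3)}(9)] = −1/720 × (-4.81086e-08 − (-2.50890e-05)) = -3.47790e-08.
Partial sum through k=2: 0.000509830.
k=3: B_{6}/(6)! × [f^{(5)}(22) − f^{(5)}(9)] = 1/30240 × (-5.56628e-09 − (-1.73455e-05)) = 5.73410e-10.
Partial sum through k=3: 0.000509831.
k=4: B_{8}/(8)! × [f^{(7)}(22) − f^{(7)}(9)] = −1/1209600 × (-1.03505e-09 − (-1.92728e-05)) = -1.59323e-11.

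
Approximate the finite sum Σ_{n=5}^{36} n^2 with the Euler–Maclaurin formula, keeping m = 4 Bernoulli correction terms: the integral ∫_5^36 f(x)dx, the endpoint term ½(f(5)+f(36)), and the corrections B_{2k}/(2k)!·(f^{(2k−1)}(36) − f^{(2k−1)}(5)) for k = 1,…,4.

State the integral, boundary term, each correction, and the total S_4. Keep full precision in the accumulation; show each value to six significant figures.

S_4 ≈ 16176.0

Integral: ∫_5^36 x^2 dx = 15510.3.
Endpoint term: (f(5) + f(36))/2 = (25.0000 + 1296.00)/2 = 660.500.
Integral + boundary = 16170.8.
Correction k=1: B_{2}/2! · (f^{(1)}(36) − f^{(1)}(5)) = 1/12 · (72.0000 − 10.0000) = 5.16667.
After k=1: 16176.0.
Correction k=2: B_{4}/4! · (f^{(3)}(36) − f^{(3)}(5)) = −1/720 · (0.00000 − 0.00000) = 0.00000.
After k=2: 16176.0.
Correction k=3: B_{6}/6! · (f^{(5)}(36) − f^{(5)}(5)) = 1/30240 · (0.00000 − 0.00000) = 0.00000.
After k=3: 16176.0.
Correction k=4: B_{8}/8! · (f^{(7)}(36) − f^{(7)}(5)) = −1/1209600 · (0.00000 − 0.00000) = 0.00000.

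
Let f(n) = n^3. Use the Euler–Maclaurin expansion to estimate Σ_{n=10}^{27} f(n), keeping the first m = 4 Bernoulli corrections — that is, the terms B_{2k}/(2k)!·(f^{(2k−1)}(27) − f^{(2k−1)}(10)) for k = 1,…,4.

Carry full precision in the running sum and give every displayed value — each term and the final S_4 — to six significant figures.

The integral term ∫_10^27 x^3 dx = 130360.
Boundary: ½(f(10) + f(27)) = ½(1000.00 + 19683.0) = 10341.5.
Running total after boundary: 140702.
k=1: B_{2}/(2)! × [f^{(1)}(27) − f^{(1)}(10)] = 1/12 × (2187.00 − 300.000) = 157.250.
Running total after k=1: 140859.
k=2: B_{4}/(4)! × [f^{(3)}(27) − f^{(3)}(10)] = −1/720 × (6.00000 − 6.00000) = 0.00000.
Running total after k=2: 140859.
k=3: B_{6}/(6)! × [f^{(5)}(27) − f^{(5)}(10)] = 1/30240 × (0.00000 − 0.00000) = 0.00000.
Running total after k=3: 140859.
k=4: B_{8}/(8)! × [f^{(7)}(27) − f^{(7)}(10)] = −1/1209600 × (0.00000 − 0.00000) = 0.00000.

S_4 ≈ 140859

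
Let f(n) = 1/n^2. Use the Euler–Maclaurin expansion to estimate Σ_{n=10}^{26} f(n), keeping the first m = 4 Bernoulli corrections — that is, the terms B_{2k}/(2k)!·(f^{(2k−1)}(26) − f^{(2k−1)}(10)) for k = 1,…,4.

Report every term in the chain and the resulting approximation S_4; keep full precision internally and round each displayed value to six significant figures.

S_4 ≈ 0.0674350

The integral term ∫_10^26 1/x^2 dx = 0.0615385.
Endpoint term: (f(10) + f(26))/2 = (0.0100000 + 0.00147929)/2 = 0.00573964.
Running total after boundary: 0.0672781.
Order-1 term: 1/12 · (-0.000113792 − (-0.00200000)) = 0.000157184.
Partial sum through k=1: 0.0674353.
Order-2 term: −1/720 · (-2.01997e-06 − (-0.000240000)) = -3.30528e-07.
Partial sum through k=2: 0.0674350.
Order-3 term: 1/30240 · (-8.96436e-08 − (-7.20000e-05)) = 2.37799e-09.
Partial sum through k=3: 0.0674350.
Order-4 term: −1/1209600 · (-7.42609e-09 − (-4.03200e-05)) = -3.33272e-11.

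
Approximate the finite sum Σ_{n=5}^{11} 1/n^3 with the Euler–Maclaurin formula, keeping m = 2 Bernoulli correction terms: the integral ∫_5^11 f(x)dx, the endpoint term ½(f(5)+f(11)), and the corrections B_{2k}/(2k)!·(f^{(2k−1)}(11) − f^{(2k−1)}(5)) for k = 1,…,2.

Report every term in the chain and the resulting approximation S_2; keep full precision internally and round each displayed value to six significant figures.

S_2 ≈ 0.0206211

The integral term ∫_5^11 1/x^3 dx = 0.0158678.
Boundary: ½(f(5) + f(11)) = ½(0.00800000 + 0.000751315) = 0.00437566.
Running total after boundary: 0.0202434.
Correction k=1: B_{2}/2! · (f^{(1)}(11) − f^{(1)}(5)) = 1/12 · (-0.000204904 − (-0.00480000)) = 0.000382925.
After k=1: 0.0206264.
Correction k=2: B_{4}/4! · (f^{(3)}(11) − f^{(3)}(5)) = −1/720 · (-3.38684e-05 − (-0.00384000)) = -5.28629e-06.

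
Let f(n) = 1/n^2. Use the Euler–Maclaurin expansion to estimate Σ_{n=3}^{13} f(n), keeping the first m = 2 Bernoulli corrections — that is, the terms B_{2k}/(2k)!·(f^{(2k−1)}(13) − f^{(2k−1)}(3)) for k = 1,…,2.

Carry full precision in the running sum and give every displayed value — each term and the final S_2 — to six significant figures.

S_2 ≈ 0.320884

∫_3^13 1/x^2 dx evaluates to 0.256410.
Endpoint term: (f(3) + f(13))/2 = (0.111111 + 0.00591716)/2 = 0.0585141.
Running total after boundary: 0.314924.
k=1: B_{2}/(2)! × [f^{(1)}(13) − f^{(1)}(3)] = 1/12 × (-0.000910332 − (-0.0740741)) = 0.00609698.
Running total after k=1: 0.321021.
k=2: B_{4}/(4)! × [f^{(3)}(13) − f^{(3)}(3)] = −1/720 × (-6.46390e-05 − (-0.0987654)) = -0.000137084.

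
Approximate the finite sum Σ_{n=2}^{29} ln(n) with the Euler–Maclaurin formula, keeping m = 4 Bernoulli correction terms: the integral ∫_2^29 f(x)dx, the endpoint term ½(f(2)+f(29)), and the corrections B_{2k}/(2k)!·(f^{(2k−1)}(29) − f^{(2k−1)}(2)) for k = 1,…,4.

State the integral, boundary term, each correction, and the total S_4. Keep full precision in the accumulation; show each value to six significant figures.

S_4 ≈ 71.2570

The integral term ∫_2^29 ln(x) dx = 69.2653.
Boundary: ½(f(2) + f(29)) = ½(0.693147 + 3.36730) = 2.03022.
So far: 71.2955.
k=1: B_{2}/(2)! × [f^{(1)}(29) − f^{(1)}(2)] = 1/12 × (0.0344828 − 0.500000) = -0.0387931.
Running total after k=1: 71.2567.
k=2: B_{4}/(4)! × [f^{(3)}(29) − f^{(3)}(2)] = −1/720 × (8.20042e-05 − 0.250000) = 0.000347108.
Running total after k=2: 71.2571.
k=3: B_{6}/(6)! × [f^{(5)}(29) − f^{(5)}(2)] = 1/30240 × (1.17010e-06 − 0.750000) = -2.48015e-05.
Running total after k=3: 71.2570.
k=4: B_{8}/(8)! × [f^{(7)}(29) − f^{(7)}(2)] = −1/1209600 × (4.17394e-08 − 5.62500) = 4.65030e-06.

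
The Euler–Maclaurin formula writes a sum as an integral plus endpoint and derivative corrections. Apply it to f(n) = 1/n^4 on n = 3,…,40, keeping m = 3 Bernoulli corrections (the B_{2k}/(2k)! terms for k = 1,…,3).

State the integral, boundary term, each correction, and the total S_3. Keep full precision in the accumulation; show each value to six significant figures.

S_3 ≈ 0.0198203

∫_3^40 1/x^4 dx evaluates to 0.0123405.
Endpoint term: (f(3) + f(40))/2 = (0.0123457 + 3.90625e-07)/2 = 0.00617303.
Running total after boundary: 0.0185135.
Order-1 term: 1/12 · (-3.90625e-08 − (-0.0164609)) = 0.00137174.
Partial sum through k=1: 0.0198852.
Order-2 term: −1/720 · (-7.32422e-10 − (-0.0548697)) = -7.62079e-05.
Partial sum through k=2: 0.0198090.
Order-3 term: 1/30240 · (-2.56348e-11 − (-0.341411)) = 1.12901e-05.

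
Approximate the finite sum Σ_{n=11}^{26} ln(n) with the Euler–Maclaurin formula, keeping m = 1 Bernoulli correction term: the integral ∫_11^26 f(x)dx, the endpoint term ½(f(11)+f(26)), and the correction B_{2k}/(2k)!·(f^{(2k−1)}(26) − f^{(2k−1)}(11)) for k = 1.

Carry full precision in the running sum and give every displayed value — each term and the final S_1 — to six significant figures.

The integral term ∫_11^26 ln(x) dx = 43.3337.
Boundary: ½(f(11) + f(26)) = ½(2.39790 + 3.25810) = 2.82800.
Running total after boundary: 46.1617.
Correction k=1: B_{2}/2! · (f^{(1)}(26) − f^{(1)}(11)) = 1/12 · (0.0384615 − 0.0909091) = -0.00437063.

S_1 ≈ 46.1573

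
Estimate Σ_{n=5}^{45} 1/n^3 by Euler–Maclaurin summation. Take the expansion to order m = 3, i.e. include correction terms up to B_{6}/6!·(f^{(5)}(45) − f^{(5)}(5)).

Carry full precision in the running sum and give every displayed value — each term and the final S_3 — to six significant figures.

S_3 ≈ 0.0241534

∫_5^45 1/x^3 dx evaluates to 0.0197531.
Boundary: ½(f(5) + f(45)) = ½(0.00800000 + 1.09739e-05) = 0.00400549.
Integral + boundary = 0.0237586.
Correction k=1: B_{2}/2! · (f^{(1)}(45) − f^{(1)}(5)) = 1/12 · (-7.31596e-07 − (-0.00480000)) = 0.000399939.
Running total after k=1: 0.0241585.
Correction k=2: B_{4}/4! · (f^{(3)}(45) − f^{(3)}(5)) = −1/720 · (-7.22564e-09 − (-0.00384000)) = -5.33332e-06.
Running total after k=2: 0.0241532.
Correction k=3: B_{6}/6! · (f^{(5)}(45) − f^{(5)}(5)) = 1/30240 · (-1.49865e-10 − (-0.00645120)) = 2.13333e-07.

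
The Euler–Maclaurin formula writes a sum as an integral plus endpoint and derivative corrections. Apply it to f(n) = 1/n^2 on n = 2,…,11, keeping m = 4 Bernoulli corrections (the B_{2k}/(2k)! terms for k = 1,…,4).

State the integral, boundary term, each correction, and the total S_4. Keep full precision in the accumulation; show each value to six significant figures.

S_4 ≈ 0.558011

Integral: ∫_2^11 1/x^2 dx = 0.409091.
½[f(2) + f(11)] = ½[0.250000 + 0.00826446] = 0.129132.
So far: 0.538223.
Correction k=1: B_{2}/2! · (f^{(1)}(11) − f^{(1)}(2)) = 1/12 · (-0.00150263 − (-0.250000)) = 0.0207081.
Running total after k=1: 0.558931.
Correction k=2: B_{4}/4! · (f^{(3)}(11) − f^{(3)}(2)) = −1/720 · (-0.000149021 − (-0.750000)) = -0.00104146.
Running total after k=2: 0.557890.
Correction k=3: B_{6}/6! · (f^{(5)}(11) − f^{(5)}(2)) = 1/30240 · (-3.69474e-05 − (-5.62500)) = 0.000186011.
Running total after k=3: 0.558076.
Correction k=4: B_{8}/8! · (f^{(7)}(11) − f^{(7)}(2)) = −1/1209600 · (-1.70996e-05 − (-78.7500)) = -6.51042e-05.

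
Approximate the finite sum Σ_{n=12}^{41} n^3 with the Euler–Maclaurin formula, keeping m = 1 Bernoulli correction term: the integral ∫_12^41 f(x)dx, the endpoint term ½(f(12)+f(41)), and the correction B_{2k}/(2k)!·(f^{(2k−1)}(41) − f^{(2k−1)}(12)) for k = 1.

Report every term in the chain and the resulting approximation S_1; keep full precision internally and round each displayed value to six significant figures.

S_1 ≈ 736965

The integral term ∫_12^41 x^3 dx = 701256.
½[f(12) + f(41)] = ½[1728.00 + 68921.0] = 35324.5.
So far: 736581.
Correction k=1: B_{2}/2! · (f^{(1)}(41) − f^{(1)}(12)) = 1/12 · (5043.00 − 432.000) = 384.250.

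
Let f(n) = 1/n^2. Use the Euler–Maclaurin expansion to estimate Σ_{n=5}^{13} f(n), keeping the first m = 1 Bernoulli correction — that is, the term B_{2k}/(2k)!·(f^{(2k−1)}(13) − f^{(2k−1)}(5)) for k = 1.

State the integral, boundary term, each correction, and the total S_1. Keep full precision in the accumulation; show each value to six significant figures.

S_1 ≈ 0.147293

The integral term ∫_5^13 1/x^2 dx = 0.123077.
Boundary: ½(f(5) + f(13)) = ½(0.0400000 + 0.00591716) = 0.0229586.
Integral + boundary = 0.146036.
k=1: B_{2}/(2)! × [f^{(1)}(13) − f^{(1)}(5)] = 1/12 × (-0.000910332 − (-0.0160000)) = 0.00125747.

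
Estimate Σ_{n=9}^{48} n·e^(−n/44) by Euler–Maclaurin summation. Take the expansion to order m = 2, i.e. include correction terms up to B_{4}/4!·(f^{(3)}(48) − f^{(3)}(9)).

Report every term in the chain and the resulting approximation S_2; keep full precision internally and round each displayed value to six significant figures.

The integral term ∫_9^48 x·e^(−x/44) dx = 540.854.
Endpoint term: (f(9) + f(48))/2 = (7.33516 + 16.1237)/2 = 11.7294.
Integral + boundary = 552.583.
k=1: B_{2}/(2)! × [f^{(1)}(48) − f^{(1)}(9)] = 1/12 × (-0.0305374 − 0.648310) = -0.0565706.
Running total after k=1: 552.526.
k=2: B_{4}/(4)! × [f^{(3)}(48) − f^{(3)}(9)] = −1/720 × (0.000331242 − 0.00117683) = 1.17443e-06.

S_2 ≈ 552.526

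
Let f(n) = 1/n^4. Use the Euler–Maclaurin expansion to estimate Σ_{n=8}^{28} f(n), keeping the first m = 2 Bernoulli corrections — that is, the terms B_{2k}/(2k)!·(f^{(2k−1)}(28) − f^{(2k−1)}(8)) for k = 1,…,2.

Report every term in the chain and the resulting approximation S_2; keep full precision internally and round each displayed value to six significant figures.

Integral: ∫_8^28 1/x^4 dx = 0.000635857.
Boundary: ½(f(8) + f(28)) = ½(0.000244141 + 1.62693e-06) = 0.000122884.
Running total after boundary: 0.000758741.
k=1: B_{2}/(2)! × [f^{(1)}(28) − f^{(1)}(8)] = 1/12 × (-2.32418e-07 − (-0.000122070)) = 1.01532e-05.
Running total after k=1: 0.000768894.
k=2: B_{4}/(4)! × [f^{(3)}(28) − f^{(3)}(8)] = −1/720 × (-8.89355e-09 − (-5.72205e-05)) = -7.94605e-08.

S_2 ≈ 0.000768814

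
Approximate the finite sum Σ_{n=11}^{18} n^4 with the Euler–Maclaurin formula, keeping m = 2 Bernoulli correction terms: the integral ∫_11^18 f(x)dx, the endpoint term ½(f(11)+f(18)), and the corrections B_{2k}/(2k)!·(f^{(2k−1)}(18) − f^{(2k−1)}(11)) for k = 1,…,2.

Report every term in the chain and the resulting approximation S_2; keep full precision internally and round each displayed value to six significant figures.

S_2 ≈ 407012

∫_11^18 x^4 dx evaluates to 345703.
Endpoint term: (f(11) + f(18))/2 = (14641.0 + 104976)/2 = 59808.5.
So far: 405512.
Correction k=1: B_{2}/2! · (f^{(1)}(18) − f^{(1)}(11)) = 1/12 · (23328.0 − 5324.00) = 1500.33.
After k=1: 407012.
Correction k=2: B_{4}/4! · (f^{(3)}(18) − f^{(3)}(11)) = −1/720 · (432.000 − 264.000) = -0.233333.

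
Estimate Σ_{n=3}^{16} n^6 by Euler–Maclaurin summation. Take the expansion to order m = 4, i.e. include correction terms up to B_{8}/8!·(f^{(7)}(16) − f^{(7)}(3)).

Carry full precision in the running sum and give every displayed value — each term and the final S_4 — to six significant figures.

S_4 ≈ 4.72601e+07

The integral term ∫_3^16 x^6 dx = 3.83476e+07.
½[f(3) + f(16)] = ½[729.000 + 1.67772e+07] = 8.38897e+06.
So far: 4.67366e+07.
Correction k=1: B_{2}/2! · (f^{(1)}(16) − f^{(1)}(3)) = 1/12 · (6.29146e+06 − 1458.00) = 524166.
Partial sum through k=1: 4.72607e+07.
Correction k=2: B_{4}/4! · (f^{(3)}(16) − f^{(3)}(3)) = −1/720 · (491520 − 3240.00) = -678.167.
Partial sum through k=2: 4.72601e+07.
Correction k=3: B_{6}/6! · (f^{(5)}(16) − f^{(5)}(3)) = 1/30240 · (11520.0 − 2160.00) = 0.309524.
Partial sum through k=3: 4.72601e+07.
Correction k=4: B_{8}/8! · (f^{(7)}(16) − f^{(7)}(3)) = −1/1209600 · (0.00000 − 0.00000) = 0.00000.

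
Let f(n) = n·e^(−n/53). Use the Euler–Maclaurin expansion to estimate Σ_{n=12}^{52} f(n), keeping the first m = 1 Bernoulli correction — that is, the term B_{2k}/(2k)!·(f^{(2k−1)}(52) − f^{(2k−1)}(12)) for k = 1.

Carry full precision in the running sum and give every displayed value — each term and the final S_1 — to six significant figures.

S_1 ≈ 675.236

The integral term ∫_12^52 x·e^(−x/53) dx = 660.755.
Endpoint term: (f(12) + f(52))/2 = (9.56864 + 19.4941)/2 = 14.5314.
Integral + boundary = 675.287.
k=1: B_{2}/(2)! × [f^{(1)}(52) − f^{(1)}(12)] = 1/12 × (0.00707333 − 0.616847) = -0.0508144.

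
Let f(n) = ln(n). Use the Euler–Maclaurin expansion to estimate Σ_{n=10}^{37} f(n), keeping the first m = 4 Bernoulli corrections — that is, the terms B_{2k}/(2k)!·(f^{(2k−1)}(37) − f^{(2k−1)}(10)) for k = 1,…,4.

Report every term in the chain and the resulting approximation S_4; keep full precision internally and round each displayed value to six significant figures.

∫_10^37 ln(x) dx evaluates to 83.5781.
½[f(10) + f(37)] = ½[2.30259 + 3.61092] = 2.95675.
So far: 86.5349.
k=1: B_{2}/(2)! × [f^{(1)}(37) − f^{(1)}(10)] = 1/12 × (0.0270270 − 0.100000) = -0.00608108.
Partial sum through k=1: 86.5288.
k=2: B_{4}/(4)! × [f^{(3)}(37) − f^{(3)}(10)] = −1/720 × (3.94843e-05 − 0.00200000) = 2.72294e-06.
Partial sum through k=2: 86.5288.
k=3: B_{6}/(6)! × [f^{(5)}(37) − f^{(5)}(10)] = 1/30240 × (3.46101e-07 − 0.000240000) = -7.92506e-09.
Partial sum through k=3: 86.5288.
k=4: B_{8}/(8)! × [f^{(7)}(37) − f^{(7)}(10)] = −1/1209600 × (7.58439e-09 − 7.20000e-05) = 5.95175e-11.

S_4 ≈ 86.5288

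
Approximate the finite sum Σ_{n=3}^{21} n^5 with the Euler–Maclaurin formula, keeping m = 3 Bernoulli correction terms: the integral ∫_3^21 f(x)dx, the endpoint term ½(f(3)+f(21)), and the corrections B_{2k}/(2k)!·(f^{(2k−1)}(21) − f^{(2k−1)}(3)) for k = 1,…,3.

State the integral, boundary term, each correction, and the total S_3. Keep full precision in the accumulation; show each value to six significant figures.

S_3 ≈ 1.64174e+07

Integral: ∫_3^21 x^5 dx = 1.42942e+07.
½[f(3) + f(21)] = ½[243.000 + 4.08410e+06] = 2.04217e+06.
Running total after boundary: 1.63364e+07.
Order-1 term: 1/12 · (972405 − 405.000) = 81000.0.
Running total after k=1: 1.64174e+07.
Order-2 term: −1/720 · (26460.0 − 540.000) = -36.0000.
Running total after k=2: 1.64174e+07.
Order-3 term: 1/30240 · (120.000 − 120.000) = 0.00000.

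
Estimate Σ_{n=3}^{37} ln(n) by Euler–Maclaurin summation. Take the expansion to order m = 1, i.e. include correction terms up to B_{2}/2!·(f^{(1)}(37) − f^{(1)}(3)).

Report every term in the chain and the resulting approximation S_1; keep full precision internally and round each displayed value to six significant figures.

S_1 ≈ 98.6374

The integral term ∫_3^37 ln(x) dx = 96.3081.
½[f(3) + f(37)] = ½[1.09861 + 3.61092] = 2.35477.
Integral + boundary = 98.6629.
Correction k=1: B_{2}/2! · (f^{(1)}(37) − f^{(1)}(3)) = 1/12 · (0.0270270 − 0.333333) = -0.0255255.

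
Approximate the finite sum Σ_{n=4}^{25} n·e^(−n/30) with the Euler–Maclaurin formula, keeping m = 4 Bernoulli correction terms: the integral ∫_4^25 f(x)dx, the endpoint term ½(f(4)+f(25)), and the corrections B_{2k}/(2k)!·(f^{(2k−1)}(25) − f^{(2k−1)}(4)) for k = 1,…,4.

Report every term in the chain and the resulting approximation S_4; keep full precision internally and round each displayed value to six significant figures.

The integral term ∫_4^25 x·e^(−x/30) dx = 175.590.
½[f(4) + f(25)] = ½[3.50069 + 10.8650] = 7.18282.
Running total after boundary: 182.773.
k=1: B_{2}/(2)! × [f^{(1)}(25) − f^{(1)}(4)] = 1/12 × (0.0724330 − 0.758484) = -0.0571709.
After k=1: 182.715.
k=2: B_{4}/(4)! × [f^{(3)}(25) − f^{(3)}(4)] = −1/720 × (0.00104625 − 0.00278759) = 2.41852e-06.
After k=2: 182.715.
k=3: B_{6}/(6)! × [f^{(5)}(25) − f^{(5)}(4)] = 1/30240 × (2.23559e-06 − 5.25824e-06) = -9.99555e-11.
After k=3: 182.715.
k=4: B_{8}/(8)! × [f^{(7)}(25) − f^{(7)}(4)] = −1/1209600 × (3.67630e-09 − 8.24352e-09) = 3.77581e-15.

S_4 ≈ 182.715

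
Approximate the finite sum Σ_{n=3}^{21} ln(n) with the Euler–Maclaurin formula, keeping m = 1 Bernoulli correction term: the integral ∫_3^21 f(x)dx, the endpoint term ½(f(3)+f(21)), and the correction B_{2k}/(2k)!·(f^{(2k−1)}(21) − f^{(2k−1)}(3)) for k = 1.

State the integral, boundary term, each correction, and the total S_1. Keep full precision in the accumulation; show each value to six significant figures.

∫_3^21 ln(x) dx evaluates to 42.6391.
Boundary: ½(f(3) + f(21)) = ½(1.09861 + 3.04452) = 2.07157.
Integral + boundary = 44.7107.
Order-1 term: 1/12 · (0.0476190 − 0.333333) = -0.0238095.

S_1 ≈ 44.6869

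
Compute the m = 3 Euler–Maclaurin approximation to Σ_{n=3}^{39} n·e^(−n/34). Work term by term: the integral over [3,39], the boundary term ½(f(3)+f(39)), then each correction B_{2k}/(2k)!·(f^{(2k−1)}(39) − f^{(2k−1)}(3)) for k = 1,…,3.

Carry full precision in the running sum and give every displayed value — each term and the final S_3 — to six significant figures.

∫_3^39 x·e^(−x/34) dx evaluates to 363.549.
Boundary: ½(f(3) + f(39)) = ½(2.74664 + 12.3852) = 7.56592.
So far: 371.115.
k=1: B_{2}/(2)! × [f^{(1)}(39) − f^{(1)}(3)] = 1/12 × (-0.0467014 − 0.834762) = -0.0734553.
Running total after k=1: 371.041.
k=2: B_{4}/(4)! × [f^{(3)}(39) − f^{(3)}(3)] = −1/720 × (0.000509029 − 0.00230610) = 2.49593e-06.
Running total after k=2: 371.041.
k=3: B_{6}/(6)! × [f^{(5)}(39) − f^{(5)}(3)] = 1/30240 × (9.15620e-07 − 3.36513e-06) = -8.10023e-11.

S_3 ≈ 371.041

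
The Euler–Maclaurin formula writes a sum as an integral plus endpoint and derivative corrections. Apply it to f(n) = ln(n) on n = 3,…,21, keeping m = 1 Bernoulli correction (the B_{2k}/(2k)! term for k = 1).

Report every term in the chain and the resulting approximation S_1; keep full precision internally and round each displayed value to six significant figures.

S_1 ≈ 44.6869

The integral term ∫_3^21 ln(x) dx = 42.6391.
Boundary: ½(f(3) + f(21)) = ½(1.09861 + 3.04452) = 2.07157.
Running total after boundary: 44.7107.
k=1: B_{2}/(2)! × [f^{(1)}(21) − f^{(1)}(3)] = 1/12 × (0.0476190 − 0.333333) = -0.0238095.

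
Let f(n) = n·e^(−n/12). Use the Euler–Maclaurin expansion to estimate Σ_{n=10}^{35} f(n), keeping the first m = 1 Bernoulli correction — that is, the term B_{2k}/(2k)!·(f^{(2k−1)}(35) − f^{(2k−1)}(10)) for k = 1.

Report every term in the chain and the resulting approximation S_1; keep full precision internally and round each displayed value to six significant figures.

S_1 ≈ 87.3191

∫_10^35 x·e^(−x/12) dx evaluates to 84.2138.
½[f(10) + f(35)] = ½[4.34598 + 1.89398] = 3.11998.
Running total after boundary: 87.3337.
Correction k=1: B_{2}/2! · (f^{(1)}(35) − f^{(1)}(10)) = 1/12 · (-0.103718 − 0.0724330) = -0.0146793.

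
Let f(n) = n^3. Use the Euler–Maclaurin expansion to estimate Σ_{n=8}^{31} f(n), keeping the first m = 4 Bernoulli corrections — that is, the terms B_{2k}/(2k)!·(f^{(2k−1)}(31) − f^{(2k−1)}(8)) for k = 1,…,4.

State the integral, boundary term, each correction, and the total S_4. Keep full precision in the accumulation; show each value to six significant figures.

Integral: ∫_8^31 x^3 dx = 229856.
Boundary: ½(f(8) + f(31)) = ½(512.000 + 29791.0) = 15151.5.
Integral + boundary = 245008.
Order-1 term: 1/12 · (2883.00 − 192.000) = 224.250.
After k=1: 245232.
Order-2 term: −1/720 · (6.00000 − 6.00000) = 0.00000.
After k=2: 245232.
Order-3 term: 1/30240 · (0.00000 − 0.00000) = 0.00000.
After k=3: 245232.
Order-4 term: −1/1209600 · (0.00000 − 0.00000) = 0.00000.

S_4 ≈ 245232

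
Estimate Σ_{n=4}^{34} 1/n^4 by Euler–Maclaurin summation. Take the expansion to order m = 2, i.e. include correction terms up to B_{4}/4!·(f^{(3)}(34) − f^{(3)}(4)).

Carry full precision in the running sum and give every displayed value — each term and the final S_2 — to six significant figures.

S_2 ≈ 0.00746869

Integral: ∫_4^34 1/x^4 dx = 0.00519985.
Endpoint term: (f(4) + f(34))/2 = (0.00390625 + 7.48315e-07)/2 = 0.00195350.
Running total after boundary: 0.00715335.
k=1: B_{2}/(2)! × [f^{(1)}(34) − f^{(1)}(4)] = 1/12 × (-8.80370e-08 − (-0.00390625)) = 0.000325513.
Partial sum through k=1: 0.00747887.
k=2: B_{4}/(4)! × [f^{(3)}(34) − f^{(3)}(4)] = −1/720 × (-2.28470e-09 − (-0.00732422)) = -1.01725e-05.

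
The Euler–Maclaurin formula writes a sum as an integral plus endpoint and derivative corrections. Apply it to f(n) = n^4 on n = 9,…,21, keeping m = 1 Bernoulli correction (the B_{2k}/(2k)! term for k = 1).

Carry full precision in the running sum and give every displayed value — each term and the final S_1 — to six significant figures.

S_1 ≈ 908375

Integral: ∫_9^21 x^4 dx = 805010.
½[f(9) + f(21)] = ½[6561.00 + 194481] = 100521.
So far: 905531.
k=1: B_{2}/(2)! × [f^{(1)}(21) − f^{(1)}(9)] = 1/12 × (37044.0 − 2916.00) = 2844.00.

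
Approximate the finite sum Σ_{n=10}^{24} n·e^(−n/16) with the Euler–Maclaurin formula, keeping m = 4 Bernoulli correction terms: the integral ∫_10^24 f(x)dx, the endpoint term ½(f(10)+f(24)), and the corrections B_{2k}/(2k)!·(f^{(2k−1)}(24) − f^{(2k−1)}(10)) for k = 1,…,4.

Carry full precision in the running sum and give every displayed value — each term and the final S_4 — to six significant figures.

The integral term ∫_10^24 x·e^(−x/16) dx = 79.8655.
½[f(10) + f(24)] = ½[5.35261 + 5.35512] = 5.35387.
So far: 85.2193.
k=1: B_{2}/(2)! × [f^{(1)}(24) − f^{(1)}(10)] = 1/12 × (-0.111565 − 0.200723) = -0.0260240.
Running total after k=1: 85.1933.
k=2: B_{4}/(4)! × [f^{(3)}(24) − f^{(3)}(10)] = −1/720 × (0.00130740 − 0.00496580) = 5.08111e-06.
Running total after k=2: 85.1933.
k=3: B_{6}/(6)! × [f^{(5)}(24) − f^{(5)}(10)] = 1/30240 × (1.19164e-05 − 3.57326e-05) = -7.87570e-10.
Running total after k=3: 85.1933.
k=4: B_{8}/(8)! × [f^{(7)}(24) − f^{(7)}(10)] = −1/1209600 × (7.31478e-08 − 2.03388e-07) = 1.07673e-13.

S_4 ≈ 85.1933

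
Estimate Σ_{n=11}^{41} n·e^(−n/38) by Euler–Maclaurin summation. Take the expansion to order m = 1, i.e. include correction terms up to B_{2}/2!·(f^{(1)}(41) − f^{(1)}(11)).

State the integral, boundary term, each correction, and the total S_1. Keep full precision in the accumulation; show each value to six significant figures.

S_1 ≈ 384.501

The integral term ∫_11^41 x·e^(−x/38) dx = 373.461.
Boundary: ½(f(11) + f(41)) = ½(8.23523 + 13.9381) = 11.0867.
So far: 384.547.
k=1: B_{2}/(2)! × [f^{(1)}(41) − f^{(1)}(11)] = 1/12 × (-0.0268384 − 0.531941) = -0.0465649.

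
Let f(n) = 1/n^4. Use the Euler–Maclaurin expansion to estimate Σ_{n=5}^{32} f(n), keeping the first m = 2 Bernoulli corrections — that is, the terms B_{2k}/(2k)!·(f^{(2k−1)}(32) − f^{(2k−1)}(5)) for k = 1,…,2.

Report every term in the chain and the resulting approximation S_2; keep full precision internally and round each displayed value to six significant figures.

∫_5^32 1/x^4 dx evaluates to 0.00265649.
Endpoint term: (f(5) + f(32))/2 = (0.00160000 + 9.53674e-07)/2 = 0.000800477.
So far: 0.00345697.
Correction k=1: B_{2}/2! · (f^{(1)}(32) − f^{(1)}(5)) = 1/12 · (-1.19209e-07 − (-0.00128000)) = 0.000106657.
After k=1: 0.00356363.
Correction k=2: B_{4}/4! · (f^{(3)}(32) − f^{(3)}(5)) = −1/720 · (-3.49246e-09 − (-0.00153600)) = -2.13333e-06.

S_2 ≈ 0.00356149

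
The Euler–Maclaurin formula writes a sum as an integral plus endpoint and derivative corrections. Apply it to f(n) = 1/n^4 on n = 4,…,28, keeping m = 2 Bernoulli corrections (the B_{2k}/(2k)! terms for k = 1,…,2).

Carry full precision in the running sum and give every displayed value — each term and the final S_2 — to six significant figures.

S_2 ≈ 0.00746242

The integral term ∫_4^28 1/x^4 dx = 0.00519315.
½[f(4) + f(28)] = ½[0.00390625 + 1.62693e-06] = 0.00195394.
Running total after boundary: 0.00714709.
Correction k=1: B_{2}/2! · (f^{(1)}(28) − f^{(1)}(4)) = 1/12 · (-2.32418e-07 − (-0.00390625)) = 0.000325501.
After k=1: 0.00747259.
Correction k=2: B_{4}/4! · (f^{(3)}(28) − f^{(3)}(4)) = −1/720 · (-8.89355e-09 − (-0.00732422)) = -1.01725e-05.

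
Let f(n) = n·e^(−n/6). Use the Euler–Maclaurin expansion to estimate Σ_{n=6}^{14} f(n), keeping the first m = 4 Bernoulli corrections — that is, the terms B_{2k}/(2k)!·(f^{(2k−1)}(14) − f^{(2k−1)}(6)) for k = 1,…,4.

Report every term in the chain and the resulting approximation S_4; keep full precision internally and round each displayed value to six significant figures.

∫_6^14 x·e^(−x/6) dx evaluates to 14.8507.
Boundary: ½(f(6) + f(14)) = ½(2.20728 + 1.35761) = 1.78244.
Integral + boundary = 16.6331.
Order-1 term: 1/12 · (-0.129296 − 0.00000) = -0.0107747.
Partial sum through k=1: 16.6224.
Order-2 term: −1/720 · (0.00179578 − 0.0204377) = 2.58916e-05.
Partial sum through k=2: 16.6224.
Order-3 term: 1/30240 · (0.000199531 − 0.00113543) = -3.09491e-08.
Partial sum through k=3: 16.6224.
Order-4 term: −1/1209600 · (9.69941e-06 − 4.73096e-05) = 3.10931e-11.

S_4 ≈ 16.6224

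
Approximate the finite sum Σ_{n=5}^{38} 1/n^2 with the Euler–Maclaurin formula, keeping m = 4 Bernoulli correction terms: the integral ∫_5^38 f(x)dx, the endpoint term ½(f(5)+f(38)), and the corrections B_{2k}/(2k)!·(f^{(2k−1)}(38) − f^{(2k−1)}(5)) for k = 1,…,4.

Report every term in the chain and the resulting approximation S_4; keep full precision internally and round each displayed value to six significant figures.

Integral: ∫_5^38 1/x^2 dx = 0.173684.
Endpoint term: (f(5) + f(38))/2 = (0.0400000 + 0.000692521)/2 = 0.0203463.
Running total after boundary: 0.194030.
Correction k=1: B_{2}/2! · (f^{(1)}(38) − f^{(1)}(5)) = 1/12 · (-3.64485e-05 − (-0.0160000)) = 0.00133030.
After k=1: 0.195361.
Correction k=2: B_{4}/4! · (f^{(3)}(38) − f^{(3)}(5)) = −1/720 · (-3.02896e-07 − (-0.00768000)) = -1.06662e-05.
After k=2: 0.195350.
Correction k=3: B_{6}/6! · (f^{(5)}(38) − f^{(5)}(5)) = 1/30240 · (-6.29285e-09 − (-0.00921600)) = 3.04762e-07.
After k=3: 0.195350.
Correction k=4: B_{8}/8! · (f^{(7)}(38) − f^{(7)}(5)) = −1/1209600 · (-2.44044e-10 − (-0.0206438)) = -1.70667e-08.

S_4 ≈ 0.195350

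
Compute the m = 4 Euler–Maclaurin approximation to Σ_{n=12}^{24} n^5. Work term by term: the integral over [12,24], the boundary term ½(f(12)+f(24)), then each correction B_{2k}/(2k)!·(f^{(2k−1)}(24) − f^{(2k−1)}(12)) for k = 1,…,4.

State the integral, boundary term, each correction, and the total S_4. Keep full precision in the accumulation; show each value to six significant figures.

S_4 ≈ 3.55881e+07

Integral: ∫_12^24 x^5 dx = 3.13528e+07.
Endpoint term: (f(12) + f(24))/2 = (248832 + 7.96262e+06)/2 = 4.10573e+06.
Integral + boundary = 3.54586e+07.
Correction k=1: B_{2}/2! · (f^{(1)}(24) − f^{(1)}(12)) = 1/12 · (1.65888e+06 − 103680) = 129600.
Partial sum through k=1: 3.55882e+07.
Correction k=2: B_{4}/4! · (f^{(3)}(24) − f^{(3)}(12)) = −1/720 · (34560.0 − 8640.00) = -36.0000.
Partial sum through k=2: 3.55881e+07.
Correction k=3: B_{6}/6! · (f^{(5)}(24) − f^{(5)}(12)) = 1/30240 · (120.000 − 120.000) = 0.00000.
Partial sum through k=3: 3.55881e+07.
Correction k=4: B_{8}/8! · (f^{(7)}(24) − f^{(7)}(12)) = −1/1209600 · (0.00000 − 0.00000) = 0.00000.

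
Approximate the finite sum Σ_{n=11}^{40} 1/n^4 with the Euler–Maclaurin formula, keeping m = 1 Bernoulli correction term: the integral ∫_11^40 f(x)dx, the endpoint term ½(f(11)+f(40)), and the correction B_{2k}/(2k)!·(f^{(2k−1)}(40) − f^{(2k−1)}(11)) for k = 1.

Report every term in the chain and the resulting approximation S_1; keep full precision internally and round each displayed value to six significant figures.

S_1 ≈ 0.000281642

Integral: ∫_11^40 1/x^4 dx = 0.000245230.
½[f(11) + f(40)] = ½[6.83013e-05 + 3.90625e-07] = 3.43460e-05.
Integral + boundary = 0.000279576.
Order-1 term: 1/12 · (-3.90625e-08 − (-2.48369e-05)) = 2.06648e-06.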